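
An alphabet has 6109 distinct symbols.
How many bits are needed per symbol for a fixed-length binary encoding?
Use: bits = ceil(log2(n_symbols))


log2(6109) = 12.5767
Bracket: 2^12 = 4096 < 6109 <= 2^13 = 8192
So ceil(log2(6109)) = 13

bits = ceil(log2(6109)) = ceil(12.5767) = 13 bits


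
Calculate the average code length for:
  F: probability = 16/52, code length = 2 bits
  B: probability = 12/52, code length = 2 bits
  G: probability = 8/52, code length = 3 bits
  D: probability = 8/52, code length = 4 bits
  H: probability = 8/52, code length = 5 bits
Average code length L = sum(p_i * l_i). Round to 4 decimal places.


Weighted contributions p_i * l_i:
  F: (16/52) * 2 = 32/52
  B: (12/52) * 2 = 24/52
  G: (8/52) * 3 = 24/52
  D: (8/52) * 4 = 32/52
  H: (8/52) * 5 = 40/52
Sum = (32 + 24 + 24 + 32 + 40)/52 = 152/52

L = 152/52 = 2.9231 bits/symbol


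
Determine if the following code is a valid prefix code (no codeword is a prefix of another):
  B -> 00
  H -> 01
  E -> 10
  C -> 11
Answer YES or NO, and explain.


Checking each pair (does one codeword prefix another?):
  B='00' vs H='01': no prefix
  B='00' vs E='10': no prefix
  B='00' vs C='11': no prefix
  H='01' vs B='00': no prefix
  H='01' vs E='10': no prefix
  H='01' vs C='11': no prefix
  E='10' vs B='00': no prefix
  E='10' vs H='01': no prefix
  E='10' vs C='11': no prefix
  C='11' vs B='00': no prefix
  C='11' vs H='01': no prefix
  C='11' vs E='10': no prefix
No violation found over all pairs.

YES -- this is a valid prefix code. No codeword is a prefix of any other codeword.


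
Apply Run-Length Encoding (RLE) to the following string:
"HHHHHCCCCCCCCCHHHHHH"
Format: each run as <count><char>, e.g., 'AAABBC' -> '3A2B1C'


Scanning runs left to right:
  i=0: run of 'H' x 5 -> '5H'
  i=5: run of 'C' x 9 -> '9C'
  i=14: run of 'H' x 6 -> '6H'

RLE = 5H9C6H


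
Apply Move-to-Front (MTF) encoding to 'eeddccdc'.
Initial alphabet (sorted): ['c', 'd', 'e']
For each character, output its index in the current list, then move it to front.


MTF encoding:
'e': index 2 in ['c', 'd', 'e'] -> ['e', 'c', 'd']
'e': index 0 in ['e', 'c', 'd'] -> ['e', 'c', 'd']
'd': index 2 in ['e', 'c', 'd'] -> ['d', 'e', 'c']
'd': index 0 in ['d', 'e', 'c'] -> ['d', 'e', 'c']
'c': index 2 in ['d', 'e', 'c'] -> ['c', 'd', 'e']
'c': index 0 in ['c', 'd', 'e'] -> ['c', 'd', 'e']
'd': index 1 in ['c', 'd', 'e'] -> ['d', 'c', 'e']
'c': index 1 in ['d', 'c', 'e'] -> ['c', 'd', 'e']


Output: [2, 0, 2, 0, 2, 0, 1, 1]


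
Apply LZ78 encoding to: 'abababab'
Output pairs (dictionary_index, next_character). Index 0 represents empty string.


LZ78 encoding steps:
Dictionary: {0: ''}
Step 1: w='' (idx 0), next='a' -> output (0, 'a'), add 'a' as idx 1
Step 2: w='' (idx 0), next='b' -> output (0, 'b'), add 'b' as idx 2
Step 3: w='a' (idx 1), next='b' -> output (1, 'b'), add 'ab' as idx 3
Step 4: w='ab' (idx 3), next='a' -> output (3, 'a'), add 'aba' as idx 4
Step 5: w='b' (idx 2), end of input -> output (2, '')


Encoded: [(0, 'a'), (0, 'b'), (1, 'b'), (3, 'a'), (2, '')]


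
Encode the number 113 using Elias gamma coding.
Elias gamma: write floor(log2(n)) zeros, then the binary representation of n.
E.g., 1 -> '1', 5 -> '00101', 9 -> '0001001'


num_bits = floor(log2(113)) + 1 = 7
leading_zeros = num_bits - 1 = 6
binary(113) = 1110001

Elias gamma(113) = '000000' + '1110001' = 0000001110001 (13 bits)


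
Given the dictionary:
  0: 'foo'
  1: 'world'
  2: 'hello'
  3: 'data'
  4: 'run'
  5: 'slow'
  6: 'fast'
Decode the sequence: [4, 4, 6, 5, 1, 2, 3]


Look up each index in the dictionary:
  4 -> 'run'
  4 -> 'run'
  6 -> 'fast'
  5 -> 'slow'
  1 -> 'world'
  2 -> 'hello'
  3 -> 'data'

Decoded: "run run fast slow world hello data"


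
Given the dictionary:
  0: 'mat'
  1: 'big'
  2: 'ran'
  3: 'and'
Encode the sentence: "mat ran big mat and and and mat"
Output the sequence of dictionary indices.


Look up each word in the dictionary:
  'mat' -> 0
  'ran' -> 2
  'big' -> 1
  'mat' -> 0
  'and' -> 3
  'and' -> 3
  'and' -> 3
  'mat' -> 0

Encoded: [0, 2, 1, 0, 3, 3, 3, 0]


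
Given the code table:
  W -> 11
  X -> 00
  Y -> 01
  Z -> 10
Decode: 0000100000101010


Decoding:
00 -> X
00 -> X
10 -> Z
00 -> X
00 -> X
10 -> Z
10 -> Z
10 -> Z


Result: XXZXXZZZ


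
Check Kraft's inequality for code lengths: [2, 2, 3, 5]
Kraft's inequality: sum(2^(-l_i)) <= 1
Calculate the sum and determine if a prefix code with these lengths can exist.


Sum = 2^(-2) + 2^(-2) + 2^(-3) + 2^(-5)
    = 0.25 + 0.25 + 0.125 + 0.03125
    = 21/32 = 0.65625
Since 0.65625 <= 1, Kraft's inequality IS satisfied.
A prefix code with these lengths CAN exist.

Kraft sum = 0.65625. Satisfied.


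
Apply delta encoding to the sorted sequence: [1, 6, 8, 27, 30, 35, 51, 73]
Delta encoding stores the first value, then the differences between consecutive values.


First value: 1
Deltas:
  6 - 1 = 5
  8 - 6 = 2
  27 - 8 = 19
  30 - 27 = 3
  35 - 30 = 5
  51 - 35 = 16
  73 - 51 = 22


Delta encoded: [1, 5, 2, 19, 3, 5, 16, 22]


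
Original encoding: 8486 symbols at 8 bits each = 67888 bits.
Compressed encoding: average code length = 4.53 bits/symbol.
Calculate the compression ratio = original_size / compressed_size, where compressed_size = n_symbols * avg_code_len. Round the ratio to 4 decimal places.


original_size = n_symbols * orig_bits = 8486 * 8 = 67888 bits
compressed_size = n_symbols * avg_code_len = 8486 * 4.53 = 38441.58 bits
ratio = original_size / compressed_size = 67888 / 38441.58 = 1.766

Compression ratio = 1.766


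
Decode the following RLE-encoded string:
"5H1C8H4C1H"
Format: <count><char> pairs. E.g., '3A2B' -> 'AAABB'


Expanding each <count><char> pair:
  5H -> 'HHHHH'
  1C -> 'C'
  8H -> 'HHHHHHHH'
  4C -> 'CCCC'
  1H -> 'H'

Decoded = HHHHHCHHHHHHHHCCCCH


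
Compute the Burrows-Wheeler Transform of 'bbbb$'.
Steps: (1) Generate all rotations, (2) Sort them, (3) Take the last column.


Rotations (sorted):
  0: $bbbb -> last char: b
  1: b$bbb -> last char: b
  2: bb$bb -> last char: b
  3: bbb$b -> last char: b
  4: bbbb$ -> last char: $


BWT = bbbb$


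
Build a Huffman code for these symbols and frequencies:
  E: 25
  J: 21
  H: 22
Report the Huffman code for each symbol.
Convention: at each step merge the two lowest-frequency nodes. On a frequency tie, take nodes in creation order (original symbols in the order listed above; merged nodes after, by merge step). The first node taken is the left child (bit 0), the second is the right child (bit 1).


Huffman tree construction:
Step 1: Merge J(21) + H(22) = 43
Step 2: Merge E(25) + (J+H)(43) = 68
Read each symbol's code off the tree from the root (left child = 0, right child = 1).

Codes:
  E: 0 (length 1)
  J: 10 (length 2)
  H: 11 (length 2)
Average code length: 111/68 = 1.6324 bits/symbol


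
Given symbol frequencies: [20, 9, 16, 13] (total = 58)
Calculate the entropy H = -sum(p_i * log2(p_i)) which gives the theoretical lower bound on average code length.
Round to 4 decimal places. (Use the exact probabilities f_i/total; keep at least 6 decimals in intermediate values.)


Per-symbol terms -p_i * log2(p_i) with p_i = f_i/58:
  p = 20/58 = 0.344828: log2(p) = -1.536053, -p*log2(p) = 0.529673
  p = 9/58 = 0.155172: log2(p) = -2.688056, -p*log2(p) = 0.417112
  p = 16/58 = 0.275862: log2(p) = -1.857981, -p*log2(p) = 0.512546
  p = 13/58 = 0.224138: log2(p) = -2.157541, -p*log2(p) = 0.483587
H = 0.529673 + 0.417112 + 0.512546 + 0.483587 = 1.942918

H = 1.9429 bits/symbol


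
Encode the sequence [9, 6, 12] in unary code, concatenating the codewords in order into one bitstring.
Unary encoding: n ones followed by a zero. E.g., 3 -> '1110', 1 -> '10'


Encode each number as n ones followed by a terminating 0:
  9 -> 1111111110 (10 bits)
  6 -> 1111110 (7 bits)
  12 -> 1111111111110 (13 bits)
Total length = 10 + 7 + 13 = 30 bits.

Unary([9, 6, 12]) = 111111111011111101111111111110 (30 bits)


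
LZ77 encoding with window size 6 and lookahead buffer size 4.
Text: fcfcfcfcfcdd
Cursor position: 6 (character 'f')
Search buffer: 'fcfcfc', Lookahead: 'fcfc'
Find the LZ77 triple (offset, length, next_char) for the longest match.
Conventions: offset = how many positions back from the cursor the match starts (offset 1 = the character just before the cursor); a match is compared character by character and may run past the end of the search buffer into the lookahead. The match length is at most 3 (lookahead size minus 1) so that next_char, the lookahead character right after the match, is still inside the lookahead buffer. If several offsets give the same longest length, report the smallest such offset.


Try each offset into the search buffer:
  offset=1 (pos 5, char 'c'): match length 0
  offset=2 (pos 4, char 'f'): match length 3
  offset=3 (pos 3, char 'c'): match length 0
  offset=4 (pos 2, char 'f'): match length 3
  offset=5 (pos 1, char 'c'): match length 0
  offset=6 (pos 0, char 'f'): match length 3
Longest match has length 3, found at offsets 2, 4, 6; take the smallest, offset 2.
next_char = character at position 6 + 3 = 9 -> 'c'

Best match: offset=2, length=3 (matching 'fcf' starting at position 4)
LZ77 triple: (2, 3, 'c')


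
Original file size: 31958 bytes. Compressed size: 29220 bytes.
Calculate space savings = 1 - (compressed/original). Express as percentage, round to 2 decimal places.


ratio = compressed/original = 29220/31958 = 0.914325
savings = 1 - ratio = 1 - 0.914325 = 0.085675
as a percentage: 0.085675 * 100 = 8.57%

Space savings = 1 - 29220/31958 = 8.57%


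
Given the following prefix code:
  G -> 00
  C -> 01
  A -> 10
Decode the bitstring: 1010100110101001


Decoding step by step:
Bits 10 -> A
Bits 10 -> A
Bits 10 -> A
Bits 01 -> C
Bits 10 -> A
Bits 10 -> A
Bits 10 -> A
Bits 01 -> C


Decoded message: AAACAAAC


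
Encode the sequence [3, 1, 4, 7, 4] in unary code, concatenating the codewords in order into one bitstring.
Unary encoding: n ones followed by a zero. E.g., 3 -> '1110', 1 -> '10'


Encode each number as n ones followed by a terminating 0:
  3 -> 1110 (4 bits)
  1 -> 10 (2 bits)
  4 -> 11110 (5 bits)
  7 -> 11111110 (8 bits)
  4 -> 11110 (5 bits)
Total length = 4 + 2 + 5 + 8 + 5 = 24 bits.

Unary([3, 1, 4, 7, 4]) = 111010111101111111011110 (24 bits)


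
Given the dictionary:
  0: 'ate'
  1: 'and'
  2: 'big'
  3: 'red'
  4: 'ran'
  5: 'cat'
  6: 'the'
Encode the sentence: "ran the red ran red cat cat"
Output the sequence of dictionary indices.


Look up each word in the dictionary:
  'ran' -> 4
  'the' -> 6
  'red' -> 3
  'ran' -> 4
  'red' -> 3
  'cat' -> 5
  'cat' -> 5

Encoded: [4, 6, 3, 4, 3, 5, 5]


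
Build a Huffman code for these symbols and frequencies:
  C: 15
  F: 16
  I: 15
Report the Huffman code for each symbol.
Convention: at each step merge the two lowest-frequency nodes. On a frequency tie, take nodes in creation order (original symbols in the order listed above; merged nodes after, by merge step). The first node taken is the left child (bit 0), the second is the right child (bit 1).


Huffman tree construction:
Step 1: Merge C(15) + I(15) = 30
Step 2: Merge F(16) + (C+I)(30) = 46
Read each symbol's code off the tree from the root (left child = 0, right child = 1).

Codes:
  C: 10 (length 2)
  F: 0 (length 1)
  I: 11 (length 2)
Average code length: 76/46 = 1.6522 bits/symbol


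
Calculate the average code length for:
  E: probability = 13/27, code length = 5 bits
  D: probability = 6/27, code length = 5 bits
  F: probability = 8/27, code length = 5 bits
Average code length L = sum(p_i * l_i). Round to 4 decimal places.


Weighted contributions p_i * l_i:
  E: (13/27) * 5 = 65/27
  D: (6/27) * 5 = 30/27
  F: (8/27) * 5 = 40/27
Sum = (65 + 30 + 40)/27 = 135/27

L = 135/27 = 5.0000 bits/symbol


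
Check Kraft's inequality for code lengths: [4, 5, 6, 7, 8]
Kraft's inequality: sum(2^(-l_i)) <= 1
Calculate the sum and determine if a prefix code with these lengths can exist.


Sum = 2^(-4) + 2^(-5) + 2^(-6) + 2^(-7) + 2^(-8)
    = 0.0625 + 0.03125 + 0.015625 + 0.0078125 + 0.00390625
    = 31/256 = 0.12109375
Since 0.12109375 <= 1, Kraft's inequality IS satisfied.
A prefix code with these lengths CAN exist.

Kraft sum = 0.12109375. Satisfied.


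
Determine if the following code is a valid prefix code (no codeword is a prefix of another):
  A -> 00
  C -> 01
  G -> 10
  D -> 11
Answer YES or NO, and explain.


Checking each pair (does one codeword prefix another?):
  A='00' vs C='01': no prefix
  A='00' vs G='10': no prefix
  A='00' vs D='11': no prefix
  C='01' vs A='00': no prefix
  C='01' vs G='10': no prefix
  C='01' vs D='11': no prefix
  G='10' vs A='00': no prefix
  G='10' vs C='01': no prefix
  G='10' vs D='11': no prefix
  D='11' vs A='00': no prefix
  D='11' vs C='01': no prefix
  D='11' vs G='10': no prefix
No violation found over all pairs.

YES -- this is a valid prefix code. No codeword is a prefix of any other codeword.


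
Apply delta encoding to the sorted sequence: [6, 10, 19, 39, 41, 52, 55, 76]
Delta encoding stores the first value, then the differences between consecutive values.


First value: 6
Deltas:
  10 - 6 = 4
  19 - 10 = 9
  39 - 19 = 20
  41 - 39 = 2
  52 - 41 = 11
  55 - 52 = 3
  76 - 55 = 21


Delta encoded: [6, 4, 9, 20, 2, 11, 3, 21]


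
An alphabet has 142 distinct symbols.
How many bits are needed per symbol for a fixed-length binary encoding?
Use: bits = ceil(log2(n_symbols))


log2(142) = 7.1497
Bracket: 2^7 = 128 < 142 <= 2^8 = 256
So ceil(log2(142)) = 8

bits = ceil(log2(142)) = ceil(7.1497) = 8 bits


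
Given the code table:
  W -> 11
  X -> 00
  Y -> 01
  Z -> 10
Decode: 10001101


Decoding:
10 -> Z
00 -> X
11 -> W
01 -> Y


Result: ZXWY


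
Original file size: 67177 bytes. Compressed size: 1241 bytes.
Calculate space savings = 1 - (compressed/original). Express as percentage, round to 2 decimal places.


ratio = compressed/original = 1241/67177 = 0.018474
savings = 1 - ratio = 1 - 0.018474 = 0.981526
as a percentage: 0.981526 * 100 = 98.15%

Space savings = 1 - 1241/67177 = 98.15%


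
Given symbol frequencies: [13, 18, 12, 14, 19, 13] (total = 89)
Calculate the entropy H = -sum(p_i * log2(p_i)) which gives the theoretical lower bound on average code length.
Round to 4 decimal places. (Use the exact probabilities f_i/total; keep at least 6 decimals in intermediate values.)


Per-symbol terms -p_i * log2(p_i) with p_i = f_i/89:
  p = 13/89 = 0.146067: log2(p) = -2.775294, -p*log2(p) = 0.405380
  p = 18/89 = 0.202247: log2(p) = -2.305808, -p*log2(p) = 0.466343
  p = 12/89 = 0.134831: log2(p) = -2.890771, -p*log2(p) = 0.389767
  p = 14/89 = 0.157303: log2(p) = -2.668379, -p*log2(p) = 0.419745
  p = 19/89 = 0.213483: log2(p) = -2.227806, -p*log2(p) = 0.475599
  p = 13/89 = 0.146067: log2(p) = -2.775294, -p*log2(p) = 0.405380
H = 0.405380 + 0.466343 + 0.389767 + 0.419745 + 0.475599 + 0.405380 = 2.562214

H = 2.5622 bits/symbol


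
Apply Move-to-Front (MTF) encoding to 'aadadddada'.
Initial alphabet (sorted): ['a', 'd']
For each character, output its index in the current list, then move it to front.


MTF encoding:
'a': index 0 in ['a', 'd'] -> ['a', 'd']
'a': index 0 in ['a', 'd'] -> ['a', 'd']
'd': index 1 in ['a', 'd'] -> ['d', 'a']
'a': index 1 in ['d', 'a'] -> ['a', 'd']
'd': index 1 in ['a', 'd'] -> ['d', 'a']
'd': index 0 in ['d', 'a'] -> ['d', 'a']
'd': index 0 in ['d', 'a'] -> ['d', 'a']
'a': index 1 in ['d', 'a'] -> ['a', 'd']
'd': index 1 in ['a', 'd'] -> ['d', 'a']
'a': index 1 in ['d', 'a'] -> ['a', 'd']


Output: [0, 0, 1, 1, 1, 0, 0, 1, 1, 1]


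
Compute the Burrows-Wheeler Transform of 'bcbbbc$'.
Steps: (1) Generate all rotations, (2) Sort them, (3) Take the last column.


Rotations (sorted):
  0: $bcbbbc -> last char: c
  1: bbbc$bc -> last char: c
  2: bbc$bcb -> last char: b
  3: bc$bcbb -> last char: b
  4: bcbbbc$ -> last char: $
  5: c$bcbbb -> last char: b
  6: cbbbc$b -> last char: b


BWT = ccbb$bb


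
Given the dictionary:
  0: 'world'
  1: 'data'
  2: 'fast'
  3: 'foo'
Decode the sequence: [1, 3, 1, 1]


Look up each index in the dictionary:
  1 -> 'data'
  3 -> 'foo'
  1 -> 'data'
  1 -> 'data'

Decoded: "data foo data data"


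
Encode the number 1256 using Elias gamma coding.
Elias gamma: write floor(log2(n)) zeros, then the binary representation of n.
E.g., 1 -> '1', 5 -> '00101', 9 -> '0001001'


num_bits = floor(log2(1256)) + 1 = 11
leading_zeros = num_bits - 1 = 10
binary(1256) = 10011101000

Elias gamma(1256) = '0000000000' + '10011101000' = 000000000010011101000 (21 bits)


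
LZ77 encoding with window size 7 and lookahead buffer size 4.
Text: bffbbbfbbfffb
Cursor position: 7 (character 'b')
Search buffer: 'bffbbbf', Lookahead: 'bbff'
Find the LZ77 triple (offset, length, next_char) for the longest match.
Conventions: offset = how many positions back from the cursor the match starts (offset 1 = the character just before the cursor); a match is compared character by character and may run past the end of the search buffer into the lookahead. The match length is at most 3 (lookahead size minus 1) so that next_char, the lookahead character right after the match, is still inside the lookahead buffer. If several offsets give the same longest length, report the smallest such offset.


Try each offset into the search buffer:
  offset=1 (pos 6, char 'f'): match length 0
  offset=2 (pos 5, char 'b'): match length 1
  offset=3 (pos 4, char 'b'): match length 3
  offset=4 (pos 3, char 'b'): match length 2
  offset=5 (pos 2, char 'f'): match length 0
  offset=6 (pos 1, char 'f'): match length 0
  offset=7 (pos 0, char 'b'): match length 1
Longest match has length 3 at offset 3.
next_char = character at position 7 + 3 = 10 -> 'f'

Best match: offset=3, length=3 (matching 'bbf' starting at position 4)
LZ77 triple: (3, 3, 'f')


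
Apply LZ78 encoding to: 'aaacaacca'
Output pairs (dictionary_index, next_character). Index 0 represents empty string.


LZ78 encoding steps:
Dictionary: {0: ''}
Step 1: w='' (idx 0), next='a' -> output (0, 'a'), add 'a' as idx 1
Step 2: w='a' (idx 1), next='a' -> output (1, 'a'), add 'aa' as idx 2
Step 3: w='' (idx 0), next='c' -> output (0, 'c'), add 'c' as idx 3
Step 4: w='aa' (idx 2), next='c' -> output (2, 'c'), add 'aac' as idx 4
Step 5: w='c' (idx 3), next='a' -> output (3, 'a'), add 'ca' as idx 5


Encoded: [(0, 'a'), (1, 'a'), (0, 'c'), (2, 'c'), (3, 'a')]


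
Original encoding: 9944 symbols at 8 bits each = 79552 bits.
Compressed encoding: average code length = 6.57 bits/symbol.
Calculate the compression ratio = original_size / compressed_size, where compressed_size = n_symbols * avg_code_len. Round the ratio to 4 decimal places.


original_size = n_symbols * orig_bits = 9944 * 8 = 79552 bits
compressed_size = n_symbols * avg_code_len = 9944 * 6.57 = 65332.08 bits
ratio = original_size / compressed_size = 79552 / 65332.08 = 1.2177

Compression ratio = 1.2177


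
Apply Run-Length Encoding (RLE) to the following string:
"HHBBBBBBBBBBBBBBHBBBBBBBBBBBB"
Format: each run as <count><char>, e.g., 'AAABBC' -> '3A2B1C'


Scanning runs left to right:
  i=0: run of 'H' x 2 -> '2H'
  i=2: run of 'B' x 14 -> '14B'
  i=16: run of 'H' x 1 -> '1H'
  i=17: run of 'B' x 12 -> '12B'

RLE = 2H14B1H12B


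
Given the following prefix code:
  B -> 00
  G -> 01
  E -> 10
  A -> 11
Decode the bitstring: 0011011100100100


Decoding step by step:
Bits 00 -> B
Bits 11 -> A
Bits 01 -> G
Bits 11 -> A
Bits 00 -> B
Bits 10 -> E
Bits 01 -> G
Bits 00 -> B


Decoded message: BAGABEGB


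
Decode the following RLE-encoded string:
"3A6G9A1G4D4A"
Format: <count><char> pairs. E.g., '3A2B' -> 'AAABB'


Expanding each <count><char> pair:
  3A -> 'AAA'
  6G -> 'GGGGGG'
  9A -> 'AAAAAAAAA'
  1G -> 'G'
  4D -> 'DDDD'
  4A -> 'AAAA'

Decoded = AAAGGGGGGAAAAAAAAAGDDDDAAAA


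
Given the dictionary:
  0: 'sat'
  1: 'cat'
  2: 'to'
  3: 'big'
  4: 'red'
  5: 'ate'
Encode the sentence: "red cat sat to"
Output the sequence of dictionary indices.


Look up each word in the dictionary:
  'red' -> 4
  'cat' -> 1
  'sat' -> 0
  'to' -> 2

Encoded: [4, 1, 0, 2]


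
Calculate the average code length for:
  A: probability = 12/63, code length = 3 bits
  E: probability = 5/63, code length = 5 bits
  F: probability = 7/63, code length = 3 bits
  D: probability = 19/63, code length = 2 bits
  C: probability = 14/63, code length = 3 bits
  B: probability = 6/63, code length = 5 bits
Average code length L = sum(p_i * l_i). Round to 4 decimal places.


Weighted contributions p_i * l_i:
  A: (12/63) * 3 = 36/63
  E: (5/63) * 5 = 25/63
  F: (7/63) * 3 = 21/63
  D: (19/63) * 2 = 38/63
  C: (14/63) * 3 = 42/63
  B: (6/63) * 5 = 30/63
Sum = (36 + 25 + 21 + 38 + 42 + 30)/63 = 192/63

L = 192/63 = 3.0476 bits/symbol


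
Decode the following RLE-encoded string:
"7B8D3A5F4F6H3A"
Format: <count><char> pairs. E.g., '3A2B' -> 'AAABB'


Expanding each <count><char> pair:
  7B -> 'BBBBBBB'
  8D -> 'DDDDDDDD'
  3A -> 'AAA'
  5F -> 'FFFFF'
  4F -> 'FFFF'
  6H -> 'HHHHHH'
  3A -> 'AAA'

Decoded = BBBBBBBDDDDDDDDAAAFFFFFFFFFHHHHHHAAA


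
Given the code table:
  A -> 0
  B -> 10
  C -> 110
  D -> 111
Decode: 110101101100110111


Decoding:
110 -> C
10 -> B
110 -> C
110 -> C
0 -> A
110 -> C
111 -> D


Result: CBCCACD


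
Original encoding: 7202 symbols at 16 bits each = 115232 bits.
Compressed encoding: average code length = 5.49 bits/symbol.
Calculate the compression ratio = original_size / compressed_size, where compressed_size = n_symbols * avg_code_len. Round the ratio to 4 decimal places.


original_size = n_symbols * orig_bits = 7202 * 16 = 115232 bits
compressed_size = n_symbols * avg_code_len = 7202 * 5.49 = 39538.98 bits
ratio = original_size / compressed_size = 115232 / 39538.98 = 2.9144

Compression ratio = 2.9144


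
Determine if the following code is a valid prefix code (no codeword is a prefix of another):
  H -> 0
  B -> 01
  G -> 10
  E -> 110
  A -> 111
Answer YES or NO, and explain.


Checking each pair (does one codeword prefix another?):
  H='0' vs B='01': prefix -- VIOLATION

NO -- this is NOT a valid prefix code. H (0) is a prefix of B (01).


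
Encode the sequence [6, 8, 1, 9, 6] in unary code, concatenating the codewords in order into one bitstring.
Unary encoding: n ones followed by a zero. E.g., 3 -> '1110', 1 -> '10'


Encode each number as n ones followed by a terminating 0:
  6 -> 1111110 (7 bits)
  8 -> 111111110 (9 bits)
  1 -> 10 (2 bits)
  9 -> 1111111110 (10 bits)
  6 -> 1111110 (7 bits)
Total length = 7 + 9 + 2 + 10 + 7 = 35 bits.

Unary([6, 8, 1, 9, 6]) = 11111101111111101011111111101111110 (35 bits)


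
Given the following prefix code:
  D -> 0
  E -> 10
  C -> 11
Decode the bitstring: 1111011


Decoding step by step:
Bits 11 -> C
Bits 11 -> C
Bits 0 -> D
Bits 11 -> C


Decoded message: CCDC


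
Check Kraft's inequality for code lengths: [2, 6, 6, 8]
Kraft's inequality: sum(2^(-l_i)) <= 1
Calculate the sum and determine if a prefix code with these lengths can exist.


Sum = 2^(-2) + 2^(-6) + 2^(-6) + 2^(-8)
    = 0.25 + 0.015625 + 0.015625 + 0.00390625
    = 73/256 = 0.28515625
Since 0.28515625 <= 1, Kraft's inequality IS satisfied.
A prefix code with these lengths CAN exist.

Kraft sum = 0.28515625. Satisfied.


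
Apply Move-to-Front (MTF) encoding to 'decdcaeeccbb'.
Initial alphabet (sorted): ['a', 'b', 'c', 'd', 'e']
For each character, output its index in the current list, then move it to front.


MTF encoding:
'd': index 3 in ['a', 'b', 'c', 'd', 'e'] -> ['d', 'a', 'b', 'c', 'e']
'e': index 4 in ['d', 'a', 'b', 'c', 'e'] -> ['e', 'd', 'a', 'b', 'c']
'c': index 4 in ['e', 'd', 'a', 'b', 'c'] -> ['c', 'e', 'd', 'a', 'b']
'd': index 2 in ['c', 'e', 'd', 'a', 'b'] -> ['d', 'c', 'e', 'a', 'b']
'c': index 1 in ['d', 'c', 'e', 'a', 'b'] -> ['c', 'd', 'e', 'a', 'b']
'a': index 3 in ['c', 'd', 'e', 'a', 'b'] -> ['a', 'c', 'd', 'e', 'b']
'e': index 3 in ['a', 'c', 'd', 'e', 'b'] -> ['e', 'a', 'c', 'd', 'b']
'e': index 0 in ['e', 'a', 'c', 'd', 'b'] -> ['e', 'a', 'c', 'd', 'b']
'c': index 2 in ['e', 'a', 'c', 'd', 'b'] -> ['c', 'e', 'a', 'd', 'b']
'c': index 0 in ['c', 'e', 'a', 'd', 'b'] -> ['c', 'e', 'a', 'd', 'b']
'b': index 4 in ['c', 'e', 'a', 'd', 'b'] -> ['b', 'c', 'e', 'a', 'd']
'b': index 0 in ['b', 'c', 'e', 'a', 'd'] -> ['b', 'c', 'e', 'a', 'd']


Output: [3, 4, 4, 2, 1, 3, 3, 0, 2, 0, 4, 0]


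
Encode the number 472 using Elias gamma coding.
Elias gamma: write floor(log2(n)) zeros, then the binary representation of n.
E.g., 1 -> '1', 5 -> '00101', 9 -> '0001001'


num_bits = floor(log2(472)) + 1 = 9
leading_zeros = num_bits - 1 = 8
binary(472) = 111011000

Elias gamma(472) = '00000000' + '111011000' = 00000000111011000 (17 bits)


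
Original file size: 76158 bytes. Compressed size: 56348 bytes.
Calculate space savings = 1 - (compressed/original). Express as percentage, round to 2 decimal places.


ratio = compressed/original = 56348/76158 = 0.739883
savings = 1 - ratio = 1 - 0.739883 = 0.260117
as a percentage: 0.260117 * 100 = 26.01%

Space savings = 1 - 56348/76158 = 26.01%


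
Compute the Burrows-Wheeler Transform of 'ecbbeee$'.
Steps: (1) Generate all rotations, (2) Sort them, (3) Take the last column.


Rotations (sorted):
  0: $ecbbeee -> last char: e
  1: bbeee$ec -> last char: c
  2: beee$ecb -> last char: b
  3: cbbeee$e -> last char: e
  4: e$ecbbee -> last char: e
  5: ecbbeee$ -> last char: $
  6: ee$ecbbe -> last char: e
  7: eee$ecbb -> last char: b


BWT = ecbee$eb


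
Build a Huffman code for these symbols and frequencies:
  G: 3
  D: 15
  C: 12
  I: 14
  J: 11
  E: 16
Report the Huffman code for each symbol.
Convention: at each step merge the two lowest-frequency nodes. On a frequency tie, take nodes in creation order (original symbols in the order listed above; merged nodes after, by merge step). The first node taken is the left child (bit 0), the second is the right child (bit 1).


Huffman tree construction:
Step 1: Merge G(3) + J(11) = 14
Step 2: Merge C(12) + I(14) = 26
Step 3: Merge (G+J)(14) + D(15) = 29
Step 4: Merge E(16) + (C+I)(26) = 42
Step 5: Merge ((G+J)+D)(29) + (E+(C+I))(42) = 71
Read each symbol's code off the tree from the root (left child = 0, right child = 1).

Codes:
  G: 000 (length 3)
  D: 01 (length 2)
  C: 110 (length 3)
  I: 111 (length 3)
  J: 001 (length 3)
  E: 10 (length 2)
Average code length: 182/71 = 2.5634 bits/symbol


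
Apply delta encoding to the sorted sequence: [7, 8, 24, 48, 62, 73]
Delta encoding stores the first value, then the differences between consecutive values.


First value: 7
Deltas:
  8 - 7 = 1
  24 - 8 = 16
  48 - 24 = 24
  62 - 48 = 14
  73 - 62 = 11


Delta encoded: [7, 1, 16, 24, 14, 11]


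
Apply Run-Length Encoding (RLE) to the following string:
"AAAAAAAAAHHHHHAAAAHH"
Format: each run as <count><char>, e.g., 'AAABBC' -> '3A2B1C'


Scanning runs left to right:
  i=0: run of 'A' x 9 -> '9A'
  i=9: run of 'H' x 5 -> '5H'
  i=14: run of 'A' x 4 -> '4A'
  i=18: run of 'H' x 2 -> '2H'

RLE = 9A5H4A2H


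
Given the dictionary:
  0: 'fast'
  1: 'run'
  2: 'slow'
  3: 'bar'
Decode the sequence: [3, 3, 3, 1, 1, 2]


Look up each index in the dictionary:
  3 -> 'bar'
  3 -> 'bar'
  3 -> 'bar'
  1 -> 'run'
  1 -> 'run'
  2 -> 'slow'

Decoded: "bar bar bar run run slow"


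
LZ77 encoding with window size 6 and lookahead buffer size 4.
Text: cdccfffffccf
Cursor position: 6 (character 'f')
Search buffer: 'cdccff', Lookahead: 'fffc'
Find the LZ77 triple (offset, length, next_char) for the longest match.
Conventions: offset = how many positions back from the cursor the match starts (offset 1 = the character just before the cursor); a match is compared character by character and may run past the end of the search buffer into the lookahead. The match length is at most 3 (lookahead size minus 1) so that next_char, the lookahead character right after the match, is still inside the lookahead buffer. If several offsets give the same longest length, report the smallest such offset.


Try each offset into the search buffer:
  offset=1 (pos 5, char 'f'): match length 3
  offset=2 (pos 4, char 'f'): match length 3
  offset=3 (pos 3, char 'c'): match length 0
  offset=4 (pos 2, char 'c'): match length 0
  offset=5 (pos 1, char 'd'): match length 0
  offset=6 (pos 0, char 'c'): match length 0
Longest match has length 3, found at offsets 1, 2; take the smallest, offset 1.
next_char = character at position 6 + 3 = 9 -> 'c'

Best match: offset=1, length=3 (matching 'fff' starting at position 5)
LZ77 triple: (1, 3, 'c')


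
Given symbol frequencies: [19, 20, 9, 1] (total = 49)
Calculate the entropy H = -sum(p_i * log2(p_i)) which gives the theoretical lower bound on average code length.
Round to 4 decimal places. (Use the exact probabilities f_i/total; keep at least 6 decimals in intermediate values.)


Per-symbol terms -p_i * log2(p_i) with p_i = f_i/49:
  p = 19/49 = 0.387755: log2(p) = -1.366782, -p*log2(p) = 0.529977
  p = 20/49 = 0.408163: log2(p) = -1.292782, -p*log2(p) = 0.527666
  p = 9/49 = 0.183673: log2(p) = -2.444785, -p*log2(p) = 0.449042
  p = 1/49 = 0.020408: log2(p) = -5.614710, -p*log2(p) = 0.114586
H = 0.529977 + 0.527666 + 0.449042 + 0.114586 = 1.621271

H = 1.6213 bits/symbol


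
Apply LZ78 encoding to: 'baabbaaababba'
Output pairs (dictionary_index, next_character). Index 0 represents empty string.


LZ78 encoding steps:
Dictionary: {0: ''}
Step 1: w='' (idx 0), next='b' -> output (0, 'b'), add 'b' as idx 1
Step 2: w='' (idx 0), next='a' -> output (0, 'a'), add 'a' as idx 2
Step 3: w='a' (idx 2), next='b' -> output (2, 'b'), add 'ab' as idx 3
Step 4: w='b' (idx 1), next='a' -> output (1, 'a'), add 'ba' as idx 4
Step 5: w='a' (idx 2), next='a' -> output (2, 'a'), add 'aa' as idx 5
Step 6: w='ba' (idx 4), next='b' -> output (4, 'b'), add 'bab' as idx 6
Step 7: w='ba' (idx 4), end of input -> output (4, '')


Encoded: [(0, 'b'), (0, 'a'), (2, 'b'), (1, 'a'), (2, 'a'), (4, 'b'), (4, '')]


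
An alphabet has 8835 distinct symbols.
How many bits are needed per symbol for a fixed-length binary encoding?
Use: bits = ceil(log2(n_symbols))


log2(8835) = 13.109
Bracket: 2^13 = 8192 < 8835 <= 2^14 = 16384
So ceil(log2(8835)) = 14

bits = ceil(log2(8835)) = ceil(13.109) = 14 bits


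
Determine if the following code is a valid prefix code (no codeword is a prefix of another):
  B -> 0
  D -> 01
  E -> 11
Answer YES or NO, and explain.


Checking each pair (does one codeword prefix another?):
  B='0' vs D='01': prefix -- VIOLATION

NO -- this is NOT a valid prefix code. B (0) is a prefix of D (01).


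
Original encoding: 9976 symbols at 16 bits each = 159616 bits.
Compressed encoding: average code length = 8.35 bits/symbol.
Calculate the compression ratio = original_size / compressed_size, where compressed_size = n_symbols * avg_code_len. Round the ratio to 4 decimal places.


original_size = n_symbols * orig_bits = 9976 * 16 = 159616 bits
compressed_size = n_symbols * avg_code_len = 9976 * 8.35 = 83299.6 bits
ratio = original_size / compressed_size = 159616 / 83299.6 = 1.9162

Compression ratio = 1.9162


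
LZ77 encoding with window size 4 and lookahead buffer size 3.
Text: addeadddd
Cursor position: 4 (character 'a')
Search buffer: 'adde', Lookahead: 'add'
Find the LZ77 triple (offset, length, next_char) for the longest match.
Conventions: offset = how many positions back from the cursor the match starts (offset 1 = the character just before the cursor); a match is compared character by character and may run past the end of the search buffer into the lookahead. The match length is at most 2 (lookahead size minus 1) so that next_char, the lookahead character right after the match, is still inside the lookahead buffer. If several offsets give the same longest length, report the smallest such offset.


Try each offset into the search buffer:
  offset=1 (pos 3, char 'e'): match length 0
  offset=2 (pos 2, char 'd'): match length 0
  offset=3 (pos 1, char 'd'): match length 0
  offset=4 (pos 0, char 'a'): match length 2
Longest match has length 2 at offset 4.
next_char = character at position 4 + 2 = 6 -> 'd'

Best match: offset=4, length=2 (matching 'ad' starting at position 0)
LZ77 triple: (4, 2, 'd')


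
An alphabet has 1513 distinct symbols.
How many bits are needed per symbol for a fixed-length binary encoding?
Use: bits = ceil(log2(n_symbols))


log2(1513) = 10.5632
Bracket: 2^10 = 1024 < 1513 <= 2^11 = 2048
So ceil(log2(1513)) = 11

bits = ceil(log2(1513)) = ceil(10.5632) = 11 bits


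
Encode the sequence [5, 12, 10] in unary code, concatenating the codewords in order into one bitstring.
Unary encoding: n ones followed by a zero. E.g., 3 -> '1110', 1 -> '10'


Encode each number as n ones followed by a terminating 0:
  5 -> 111110 (6 bits)
  12 -> 1111111111110 (13 bits)
  10 -> 11111111110 (11 bits)
Total length = 6 + 13 + 11 = 30 bits.

Unary([5, 12, 10]) = 111110111111111111011111111110 (30 bits)


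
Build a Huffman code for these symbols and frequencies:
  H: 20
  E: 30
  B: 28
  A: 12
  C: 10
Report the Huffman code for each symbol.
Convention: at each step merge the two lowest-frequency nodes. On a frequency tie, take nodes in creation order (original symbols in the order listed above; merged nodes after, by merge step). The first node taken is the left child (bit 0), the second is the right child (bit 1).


Huffman tree construction:
Step 1: Merge C(10) + A(12) = 22
Step 2: Merge H(20) + (C+A)(22) = 42
Step 3: Merge B(28) + E(30) = 58
Step 4: Merge (H+(C+A))(42) + (B+E)(58) = 100
Read each symbol's code off the tree from the root (left child = 0, right child = 1).

Codes:
  H: 00 (length 2)
  E: 11 (length 2)
  B: 10 (length 2)
  A: 011 (length 3)
  C: 010 (length 3)
Average code length: 222/100 = 2.2200 bits/symbol


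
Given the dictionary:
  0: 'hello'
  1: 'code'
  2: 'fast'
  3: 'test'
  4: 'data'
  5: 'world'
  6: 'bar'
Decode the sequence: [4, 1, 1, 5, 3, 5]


Look up each index in the dictionary:
  4 -> 'data'
  1 -> 'code'
  1 -> 'code'
  5 -> 'world'
  3 -> 'test'
  5 -> 'world'

Decoded: "data code code world test world"


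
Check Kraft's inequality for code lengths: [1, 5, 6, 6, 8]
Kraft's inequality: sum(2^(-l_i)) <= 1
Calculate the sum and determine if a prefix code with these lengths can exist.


Sum = 2^(-1) + 2^(-5) + 2^(-6) + 2^(-6) + 2^(-8)
    = 0.5 + 0.03125 + 0.015625 + 0.015625 + 0.00390625
    = 145/256 = 0.56640625
Since 0.56640625 <= 1, Kraft's inequality IS satisfied.
A prefix code with these lengths CAN exist.

Kraft sum = 0.56640625. Satisfied.


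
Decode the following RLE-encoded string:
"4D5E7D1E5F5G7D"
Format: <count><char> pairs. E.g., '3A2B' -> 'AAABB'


Expanding each <count><char> pair:
  4D -> 'DDDD'
  5E -> 'EEEEE'
  7D -> 'DDDDDDD'
  1E -> 'E'
  5F -> 'FFFFF'
  5G -> 'GGGGG'
  7D -> 'DDDDDDD'

Decoded = DDDDEEEEEDDDDDDDEFFFFFGGGGGDDDDDDD


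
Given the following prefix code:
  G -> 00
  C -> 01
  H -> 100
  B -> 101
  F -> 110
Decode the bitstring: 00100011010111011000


Decoding step by step:
Bits 00 -> G
Bits 100 -> H
Bits 01 -> C
Bits 101 -> B
Bits 01 -> C
Bits 110 -> F
Bits 110 -> F
Bits 00 -> G


Decoded message: GHCBCFFG


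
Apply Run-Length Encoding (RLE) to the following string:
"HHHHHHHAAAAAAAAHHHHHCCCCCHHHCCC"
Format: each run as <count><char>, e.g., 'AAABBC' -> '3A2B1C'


Scanning runs left to right:
  i=0: run of 'H' x 7 -> '7H'
  i=7: run of 'A' x 8 -> '8A'
  i=15: run of 'H' x 5 -> '5H'
  i=20: run of 'C' x 5 -> '5C'
  i=25: run of 'H' x 3 -> '3H'
  i=28: run of 'C' x 3 -> '3C'

RLE = 7H8A5H5C3H3C


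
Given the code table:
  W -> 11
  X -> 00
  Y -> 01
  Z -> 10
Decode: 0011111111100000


Decoding:
00 -> X
11 -> W
11 -> W
11 -> W
11 -> W
10 -> Z
00 -> X
00 -> X


Result: XWWWWZXX


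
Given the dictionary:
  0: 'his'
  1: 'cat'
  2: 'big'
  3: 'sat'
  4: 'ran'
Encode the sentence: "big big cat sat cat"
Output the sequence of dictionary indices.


Look up each word in the dictionary:
  'big' -> 2
  'big' -> 2
  'cat' -> 1
  'sat' -> 3
  'cat' -> 1

Encoded: [2, 2, 1, 3, 1]


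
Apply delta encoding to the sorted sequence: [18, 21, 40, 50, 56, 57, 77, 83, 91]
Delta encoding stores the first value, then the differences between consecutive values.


First value: 18
Deltas:
  21 - 18 = 3
  40 - 21 = 19
  50 - 40 = 10
  56 - 50 = 6
  57 - 56 = 1
  77 - 57 = 20
  83 - 77 = 6
  91 - 83 = 8


Delta encoded: [18, 3, 19, 10, 6, 1, 20, 6, 8]


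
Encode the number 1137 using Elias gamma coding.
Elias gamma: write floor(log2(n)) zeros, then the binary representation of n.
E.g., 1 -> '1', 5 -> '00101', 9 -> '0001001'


num_bits = floor(log2(1137)) + 1 = 11
leading_zeros = num_bits - 1 = 10
binary(1137) = 10001110001

Elias gamma(1137) = '0000000000' + '10001110001' = 000000000010001110001 (21 bits)


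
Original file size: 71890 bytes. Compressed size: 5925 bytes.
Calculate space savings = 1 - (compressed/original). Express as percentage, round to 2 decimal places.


ratio = compressed/original = 5925/71890 = 0.082418
savings = 1 - ratio = 1 - 0.082418 = 0.917582
as a percentage: 0.917582 * 100 = 91.76%

Space savings = 1 - 5925/71890 = 91.76%


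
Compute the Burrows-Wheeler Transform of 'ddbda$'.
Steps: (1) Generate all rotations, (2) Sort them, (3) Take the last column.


Rotations (sorted):
  0: $ddbda -> last char: a
  1: a$ddbd -> last char: d
  2: bda$dd -> last char: d
  3: da$ddb -> last char: b
  4: dbda$d -> last char: d
  5: ddbda$ -> last char: $


BWT = addbd$


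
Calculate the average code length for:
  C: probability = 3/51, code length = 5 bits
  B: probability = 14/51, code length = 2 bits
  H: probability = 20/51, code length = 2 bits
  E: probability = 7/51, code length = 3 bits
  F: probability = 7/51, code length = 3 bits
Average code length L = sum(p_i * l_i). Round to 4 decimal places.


Weighted contributions p_i * l_i:
  C: (3/51) * 5 = 15/51
  B: (14/51) * 2 = 28/51
  H: (20/51) * 2 = 40/51
  E: (7/51) * 3 = 21/51
  F: (7/51) * 3 = 21/51
Sum = (15 + 28 + 40 + 21 + 21)/51 = 125/51

L = 125/51 = 2.4510 bits/symbol


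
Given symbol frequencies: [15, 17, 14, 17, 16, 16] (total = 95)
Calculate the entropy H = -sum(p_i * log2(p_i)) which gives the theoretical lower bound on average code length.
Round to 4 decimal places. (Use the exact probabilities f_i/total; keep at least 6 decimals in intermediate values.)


Per-symbol terms -p_i * log2(p_i) with p_i = f_i/95:
  p = 15/95 = 0.157895: log2(p) = -2.662965, -p*log2(p) = 0.420468
  p = 17/95 = 0.178947: log2(p) = -2.482393, -p*log2(p) = 0.444218
  p = 14/95 = 0.147368: log2(p) = -2.762501, -p*log2(p) = 0.407105
  p = 17/95 = 0.178947: log2(p) = -2.482393, -p*log2(p) = 0.444218
  p = 16/95 = 0.168421: log2(p) = -2.569856, -p*log2(p) = 0.432818
  p = 16/95 = 0.168421: log2(p) = -2.569856, -p*log2(p) = 0.432818
H = 0.420468 + 0.444218 + 0.407105 + 0.444218 + 0.432818 + 0.432818 = 2.581645

H = 2.5816 bits/symbol


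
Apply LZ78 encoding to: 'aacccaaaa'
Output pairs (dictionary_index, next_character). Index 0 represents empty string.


LZ78 encoding steps:
Dictionary: {0: ''}
Step 1: w='' (idx 0), next='a' -> output (0, 'a'), add 'a' as idx 1
Step 2: w='a' (idx 1), next='c' -> output (1, 'c'), add 'ac' as idx 2
Step 3: w='' (idx 0), next='c' -> output (0, 'c'), add 'c' as idx 3
Step 4: w='c' (idx 3), next='a' -> output (3, 'a'), add 'ca' as idx 4
Step 5: w='a' (idx 1), next='a' -> output (1, 'a'), add 'aa' as idx 5
Step 6: w='a' (idx 1), end of input -> output (1, '')


Encoded: [(0, 'a'), (1, 'c'), (0, 'c'), (3, 'a'), (1, 'a'), (1, '')]


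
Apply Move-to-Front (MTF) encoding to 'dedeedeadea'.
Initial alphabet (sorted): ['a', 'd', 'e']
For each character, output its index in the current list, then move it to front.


MTF encoding:
'd': index 1 in ['a', 'd', 'e'] -> ['d', 'a', 'e']
'e': index 2 in ['d', 'a', 'e'] -> ['e', 'd', 'a']
'd': index 1 in ['e', 'd', 'a'] -> ['d', 'e', 'a']
'e': index 1 in ['d', 'e', 'a'] -> ['e', 'd', 'a']
'e': index 0 in ['e', 'd', 'a'] -> ['e', 'd', 'a']
'd': index 1 in ['e', 'd', 'a'] -> ['d', 'e', 'a']
'e': index 1 in ['d', 'e', 'a'] -> ['e', 'd', 'a']
'a': index 2 in ['e', 'd', 'a'] -> ['a', 'e', 'd']
'd': index 2 in ['a', 'e', 'd'] -> ['d', 'a', 'e']
'e': index 2 in ['d', 'a', 'e'] -> ['e', 'd', 'a']
'a': index 2 in ['e', 'd', 'a'] -> ['a', 'e', 'd']


Output: [1, 2, 1, 1, 0, 1, 1, 2, 2, 2, 2]
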